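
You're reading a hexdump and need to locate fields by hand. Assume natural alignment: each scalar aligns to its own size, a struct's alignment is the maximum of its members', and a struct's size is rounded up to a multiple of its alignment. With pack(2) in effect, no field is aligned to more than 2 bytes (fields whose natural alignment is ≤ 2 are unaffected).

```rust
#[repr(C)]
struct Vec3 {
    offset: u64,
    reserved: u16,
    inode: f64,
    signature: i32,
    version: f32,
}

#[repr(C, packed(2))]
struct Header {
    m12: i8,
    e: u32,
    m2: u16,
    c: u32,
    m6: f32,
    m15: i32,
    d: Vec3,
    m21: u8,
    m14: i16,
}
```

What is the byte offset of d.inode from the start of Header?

36

Vec3: @0: offset [8B, align 8] → 8; @8: reserved [2B, align 2] → 10; +6 pad (align 8); @16: inode [8B, align 8] → 24; @24: signature [4B, align 4] → 28; @28: version [4B, align 4] → 32; size 32, align 8
@0: m12 [1B, align 1] → 1
+1 pad (align 2)
@2: e [4B, align 2] → 6
@6: m2 [2B, align 2] → 8
@8: c [4B, align 2] → 12
@12: m6 [4B, align 2] → 16
@16: m15 [4B, align 2] → 20
@20: d [32B, align 2] → 52
within Vec3: inode at 16
20 + 16 = 36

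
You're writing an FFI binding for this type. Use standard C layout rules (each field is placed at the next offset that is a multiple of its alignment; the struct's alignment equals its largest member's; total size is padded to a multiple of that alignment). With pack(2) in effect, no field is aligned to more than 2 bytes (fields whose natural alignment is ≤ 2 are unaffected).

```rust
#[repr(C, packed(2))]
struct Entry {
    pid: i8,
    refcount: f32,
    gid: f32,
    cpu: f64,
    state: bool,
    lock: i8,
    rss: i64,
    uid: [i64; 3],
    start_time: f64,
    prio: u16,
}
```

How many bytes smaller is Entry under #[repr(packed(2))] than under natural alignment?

18

natural layout:
  0..1  pid  (1B, 1-aligned)
  1..4  -- padding (3B)
  4..8  refcount  (4B, 4-aligned)
  8..12  gid  (4B, 4-aligned)
  12..16  -- padding (4B)
  16..24  cpu  (8B, 8-aligned)
  24..25  state  (1B, 1-aligned)
  25..26  lock  (1B, 1-aligned)
  26..32  -- padding (6B)
  32..40  rss  (8B, 8-aligned)
  40..64  uid  (24B, 8-aligned)
  64..72  start_time  (8B, 8-aligned)
  72..74  prio  (2B, 2-aligned)
  74..80  -- tail padding (6B)
  sizeof = 80, alignof = 8
packed(2) layout:
  0..1  pid  (1B, 1-aligned)
  1..2  -- padding (1B)
  2..6  refcount  (4B, 2-aligned)
  6..10  gid  (4B, 2-aligned)
  10..18  cpu  (8B, 2-aligned)
  18..19  state  (1B, 1-aligned)
  19..20  lock  (1B, 1-aligned)
  20..28  rss  (8B, 2-aligned)
  28..52  uid  (24B, 2-aligned)
  52..60  start_time  (8B, 2-aligned)
  60..62  prio  (2B, 2-aligned)
  sizeof = 62, alignof = 2
80 − 62 = 18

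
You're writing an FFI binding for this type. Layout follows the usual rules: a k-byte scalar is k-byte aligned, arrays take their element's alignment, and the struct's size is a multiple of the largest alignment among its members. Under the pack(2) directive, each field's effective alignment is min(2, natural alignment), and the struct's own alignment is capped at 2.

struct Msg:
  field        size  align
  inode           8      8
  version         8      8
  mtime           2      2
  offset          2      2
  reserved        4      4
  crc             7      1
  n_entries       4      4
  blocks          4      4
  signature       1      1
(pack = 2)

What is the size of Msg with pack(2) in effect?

inode at 0 (size 8, align 2) → ends 8
version at 8 (size 8, align 2) → ends 16
mtime at 16 (size 2, align 2) → ends 18
offset at 18 (size 2, align 2) → ends 20
reserved at 20 (size 4, align 2) → ends 24
crc at 24 (size 7, align 1) → ends 31
pad 1 to align 2 for n_entries
n_entries at 32 (size 4, align 2) → ends 36
blocks at 36 (size 4, align 2) → ends 40
signature at 40 (size 1, align 1) → ends 41
tail pad 1 to reach multiple of 2
total 42 bytes, alignment 2

42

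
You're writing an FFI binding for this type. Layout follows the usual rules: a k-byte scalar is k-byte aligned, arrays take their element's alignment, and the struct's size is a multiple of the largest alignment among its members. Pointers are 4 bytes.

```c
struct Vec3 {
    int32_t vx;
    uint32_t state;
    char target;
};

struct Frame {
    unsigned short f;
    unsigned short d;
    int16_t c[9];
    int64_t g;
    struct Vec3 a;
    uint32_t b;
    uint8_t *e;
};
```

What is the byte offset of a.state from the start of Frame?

Vec3: vx at 0 (size 4, align 4) → ends 4; state at 4 (size 4, align 4) → ends 8; target at 8 (size 1, align 1) → ends 9; tail pad 3 to reach multiple of 4; total 12 bytes, alignment 4
f at 0 (size 2, align 2) → ends 2
d at 2 (size 2, align 2) → ends 4
c at 4 (size 18, align 2) → ends 22
pad 2 to align 8 for g
g at 24 (size 8, align 8) → ends 32
a at 32 (size 12, align 4) → ends 44
within Vec3: state at 4
32 + 4 = 36

36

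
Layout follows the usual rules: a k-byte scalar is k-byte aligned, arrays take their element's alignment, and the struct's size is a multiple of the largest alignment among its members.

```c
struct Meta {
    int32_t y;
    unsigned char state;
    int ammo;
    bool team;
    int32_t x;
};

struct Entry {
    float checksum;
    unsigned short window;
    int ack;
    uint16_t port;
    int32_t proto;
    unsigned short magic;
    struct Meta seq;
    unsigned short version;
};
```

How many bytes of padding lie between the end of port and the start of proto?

Meta: y at 0 (size 4, align 4) → ends 4; state at 4 (size 1, align 1) → ends 5; pad 3 to align 4 for ammo; ammo at 8 (size 4, align 4) → ends 12; team at 12 (size 1, align 1) → ends 13; pad 3 to align 4 for x; x at 16 (size 4, align 4) → ends 20; total 20 bytes, alignment 4
checksum at 0 (size 4, align 4) → ends 4
window at 4 (size 2, align 2) → ends 6
pad 2 to align 4 for ack
ack at 8 (size 4, align 4) → ends 12
port at 12 (size 2, align 2) → ends 14
pad 2 to align 4 for proto
proto at 16 (size 4, align 4) → ends 20

2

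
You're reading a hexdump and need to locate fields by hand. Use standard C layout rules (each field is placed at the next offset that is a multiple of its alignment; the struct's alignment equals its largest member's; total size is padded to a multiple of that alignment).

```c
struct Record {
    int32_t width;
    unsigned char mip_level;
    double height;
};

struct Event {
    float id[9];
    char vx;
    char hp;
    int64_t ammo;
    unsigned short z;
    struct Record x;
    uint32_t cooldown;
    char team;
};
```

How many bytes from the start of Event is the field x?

56

Record: 0..4  width  (4B, 4-aligned); 4..5  mip_level  (1B, 1-aligned); 5..8  -- padding (3B); 8..16  height  (8B, 8-aligned); sizeof = 16, alignof = 8
0..36  id  (36B, 4-aligned)
36..37  vx  (1B, 1-aligned)
37..38  hp  (1B, 1-aligned)
38..40  -- padding (2B)
40..48  ammo  (8B, 8-aligned)
48..50  z  (2B, 2-aligned)
50..56  -- padding (6B)
56..72  x  (16B, 8-aligned)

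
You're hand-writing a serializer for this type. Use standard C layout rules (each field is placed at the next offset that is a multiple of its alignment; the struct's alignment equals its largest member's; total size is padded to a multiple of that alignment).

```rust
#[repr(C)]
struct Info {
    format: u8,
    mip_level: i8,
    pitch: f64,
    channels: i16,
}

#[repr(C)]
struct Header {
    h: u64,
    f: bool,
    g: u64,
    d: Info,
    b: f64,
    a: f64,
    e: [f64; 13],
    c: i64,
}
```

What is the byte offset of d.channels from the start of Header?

40

Info: 0..1  format  (1B, 1-aligned); 1..2  mip_level  (1B, 1-aligned); 2..8  -- padding (6B); 8..16  pitch  (8B, 8-aligned); 16..18  channels  (2B, 2-aligned); 18..24  -- tail padding (6B); sizeof = 24, alignof = 8
0..8  h  (8B, 8-aligned)
8..9  f  (1B, 1-aligned)
9..16  -- padding (7B)
16..24  g  (8B, 8-aligned)
24..48  d  (24B, 8-aligned)
within Info: channels at 16
24 + 16 = 40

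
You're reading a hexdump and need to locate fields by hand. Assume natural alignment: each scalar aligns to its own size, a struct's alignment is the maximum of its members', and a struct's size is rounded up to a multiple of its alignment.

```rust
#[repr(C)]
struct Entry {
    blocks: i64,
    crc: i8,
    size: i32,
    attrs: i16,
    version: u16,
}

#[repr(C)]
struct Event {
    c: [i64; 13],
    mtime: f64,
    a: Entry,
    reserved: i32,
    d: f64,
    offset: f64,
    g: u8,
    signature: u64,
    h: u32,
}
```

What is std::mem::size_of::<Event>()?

Entry: @0: blocks [8B, align 8] → 8; @8: crc [1B, align 1] → 9; +3 pad (align 4); @12: size [4B, align 4] → 16; @16: attrs [2B, align 2] → 18; @18: version [2B, align 2] → 20; +4 tail pad (align 8); size 24, align 8
@0: c [104B, align 8] → 104
@104: mtime [8B, align 8] → 112
@112: a [24B, align 8] → 136
@136: reserved [4B, align 4] → 140
+4 pad (align 8)
@144: d [8B, align 8] → 152
@152: offset [8B, align 8] → 160
@160: g [1B, align 1] → 161
+7 pad (align 8)
@168: signature [8B, align 8] → 176
@176: h [4B, align 4] → 180
+4 tail pad (align 8)
size 184, align 8

184 bytes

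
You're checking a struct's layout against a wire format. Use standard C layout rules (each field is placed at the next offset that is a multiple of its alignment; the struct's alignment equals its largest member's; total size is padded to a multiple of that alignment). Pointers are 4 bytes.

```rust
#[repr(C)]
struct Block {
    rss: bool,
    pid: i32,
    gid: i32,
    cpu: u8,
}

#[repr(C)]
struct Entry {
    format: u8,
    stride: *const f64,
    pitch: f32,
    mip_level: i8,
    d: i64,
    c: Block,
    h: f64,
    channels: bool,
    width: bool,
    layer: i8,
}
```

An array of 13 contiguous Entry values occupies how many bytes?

Block: 0..1  rss  (1B, 1-aligned); 1..4  -- padding (3B); 4..8  pid  (4B, 4-aligned); 8..12  gid  (4B, 4-aligned); 12..13  cpu  (1B, 1-aligned); 13..16  -- tail padding (3B); sizeof = 16, alignof = 4
0..1  format  (1B, 1-aligned)
1..4  -- padding (3B)
4..8  stride  (4B, 4-aligned)
8..12  pitch  (4B, 4-aligned)
12..13  mip_level  (1B, 1-aligned)
13..16  -- padding (3B)
16..24  d  (8B, 8-aligned)
24..40  c  (16B, 4-aligned)
40..48  h  (8B, 8-aligned)
48..49  channels  (1B, 1-aligned)
49..50  width  (1B, 1-aligned)
50..51  layer  (1B, 1-aligned)
51..56  -- tail padding (5B)
sizeof = 56, alignof = 8
array of 13: 13 × 56 = 728

728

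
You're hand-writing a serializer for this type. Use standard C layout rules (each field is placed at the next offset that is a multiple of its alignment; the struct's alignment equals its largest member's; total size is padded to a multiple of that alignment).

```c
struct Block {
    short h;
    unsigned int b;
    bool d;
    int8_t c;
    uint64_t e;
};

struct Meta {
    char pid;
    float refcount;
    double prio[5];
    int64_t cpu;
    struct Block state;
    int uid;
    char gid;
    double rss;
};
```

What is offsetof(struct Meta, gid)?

Block: @0: h [2B, align 2] → 2; +2 pad (align 4); @4: b [4B, align 4] → 8; @8: d [1B, align 1] → 9; @9: c [1B, align 1] → 10; +6 pad (align 8); @16: e [8B, align 8] → 24; size 24, align 8
@0: pid [1B, align 1] → 1
+3 pad (align 4)
@4: refcount [4B, align 4] → 8
@8: prio [40B, align 8] → 48
@48: cpu [8B, align 8] → 56
@56: state [24B, align 8] → 80
@80: uid [4B, align 4] → 84
@84: gid [1B, align 1] → 85

84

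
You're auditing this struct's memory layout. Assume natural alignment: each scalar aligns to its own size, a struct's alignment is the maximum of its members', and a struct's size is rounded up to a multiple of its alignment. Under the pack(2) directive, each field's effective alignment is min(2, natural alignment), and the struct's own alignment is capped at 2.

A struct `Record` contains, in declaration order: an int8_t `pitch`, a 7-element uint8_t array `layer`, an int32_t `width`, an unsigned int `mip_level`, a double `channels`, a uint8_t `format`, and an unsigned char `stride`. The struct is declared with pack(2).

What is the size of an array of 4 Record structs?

@0: pitch [1B, align 1] → 1
@1: layer [7B, align 1] → 8
@8: width [4B, align 2] → 12
@12: mip_level [4B, align 2] → 16
@16: channels [8B, align 2] → 24
@24: format [1B, align 1] → 25
@25: stride [1B, align 1] → 26
size 26, align 2
array of 4: 4 × 26 = 104

104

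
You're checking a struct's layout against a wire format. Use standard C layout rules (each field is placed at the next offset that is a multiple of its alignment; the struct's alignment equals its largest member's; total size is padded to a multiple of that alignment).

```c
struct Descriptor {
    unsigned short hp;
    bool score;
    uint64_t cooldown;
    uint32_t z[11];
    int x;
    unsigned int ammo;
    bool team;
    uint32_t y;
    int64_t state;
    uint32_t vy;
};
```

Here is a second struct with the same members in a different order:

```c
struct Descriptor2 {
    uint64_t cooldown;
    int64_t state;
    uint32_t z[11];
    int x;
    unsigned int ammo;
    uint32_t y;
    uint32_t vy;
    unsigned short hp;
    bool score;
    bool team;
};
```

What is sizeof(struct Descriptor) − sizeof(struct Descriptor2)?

16

0..2  hp  (2B, 2-aligned)
2..3  score  (1B, 1-aligned)
3..8  -- padding (5B)
8..16  cooldown  (8B, 8-aligned)
16..60  z  (44B, 4-aligned)
60..64  x  (4B, 4-aligned)
64..68  ammo  (4B, 4-aligned)
68..69  team  (1B, 1-aligned)
69..72  -- padding (3B)
72..76  y  (4B, 4-aligned)
76..80  -- padding (4B)
80..88  state  (8B, 8-aligned)
88..92  vy  (4B, 4-aligned)
92..96  -- tail padding (4B)
sizeof = 96, alignof = 8
— Descriptor2 —
0..8  cooldown  (8B, 8-aligned)
8..16  state  (8B, 8-aligned)
16..60  z  (44B, 4-aligned)
60..64  x  (4B, 4-aligned)
64..68  ammo  (4B, 4-aligned)
68..72  y  (4B, 4-aligned)
72..76  vy  (4B, 4-aligned)
76..78  hp  (2B, 2-aligned)
78..79  score  (1B, 1-aligned)
79..80  team  (1B, 1-aligned)
sizeof = 80, alignof = 8
96 − 80 = 16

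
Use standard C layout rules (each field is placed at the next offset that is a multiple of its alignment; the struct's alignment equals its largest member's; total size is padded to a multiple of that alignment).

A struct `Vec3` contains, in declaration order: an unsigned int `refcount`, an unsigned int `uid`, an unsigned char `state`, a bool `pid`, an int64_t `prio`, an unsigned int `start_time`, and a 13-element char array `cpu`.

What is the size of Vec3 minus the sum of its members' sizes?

refcount at 0 (size 4, align 4) → ends 4
uid at 4 (size 4, align 4) → ends 8
state at 8 (size 1, align 1) → ends 9
pid at 9 (size 1, align 1) → ends 10
pad 6 to align 8 for prio
prio at 16 (size 8, align 8) → ends 24
start_time at 24 (size 4, align 4) → ends 28
cpu at 28 (size 13, align 1) → ends 41
tail pad 7 to reach multiple of 8
total 48 bytes, alignment 8
data bytes 35, size 48 → padding 13

13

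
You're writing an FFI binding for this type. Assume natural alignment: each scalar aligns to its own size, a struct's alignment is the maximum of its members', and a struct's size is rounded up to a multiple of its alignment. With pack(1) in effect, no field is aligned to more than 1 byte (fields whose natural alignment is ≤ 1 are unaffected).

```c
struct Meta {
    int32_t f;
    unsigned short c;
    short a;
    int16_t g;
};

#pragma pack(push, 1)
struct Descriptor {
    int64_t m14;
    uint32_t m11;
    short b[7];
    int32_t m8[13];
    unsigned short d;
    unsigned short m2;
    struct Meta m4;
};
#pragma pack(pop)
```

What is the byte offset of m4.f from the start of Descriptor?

Meta: f at 0 (size 4, align 4) → ends 4; c at 4 (size 2, align 2) → ends 6; a at 6 (size 2, align 2) → ends 8; g at 8 (size 2, align 2) → ends 10; tail pad 2 to reach multiple of 4; total 12 bytes, alignment 4
m14 at 0 (size 8, align 1) → ends 8
m11 at 8 (size 4, align 1) → ends 12
b at 12 (size 14, align 1) → ends 26
m8 at 26 (size 52, align 1) → ends 78
d at 78 (size 2, align 1) → ends 80
m2 at 80 (size 2, align 1) → ends 82
m4 at 82 (size 12, align 1) → ends 94
within Meta: f at 0
82 + 0 = 82

82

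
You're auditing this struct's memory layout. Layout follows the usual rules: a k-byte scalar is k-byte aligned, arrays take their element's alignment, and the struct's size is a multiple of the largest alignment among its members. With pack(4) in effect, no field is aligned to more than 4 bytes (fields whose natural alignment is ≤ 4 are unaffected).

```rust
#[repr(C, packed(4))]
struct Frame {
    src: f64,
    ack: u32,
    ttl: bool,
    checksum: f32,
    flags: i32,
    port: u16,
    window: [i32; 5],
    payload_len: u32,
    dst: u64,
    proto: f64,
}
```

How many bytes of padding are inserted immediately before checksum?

3

0..8  src  (8B, 4-aligned)
8..12  ack  (4B, 4-aligned)
12..13  ttl  (1B, 1-aligned)
13..16  -- padding (3B)
16..20  checksum  (4B, 4-aligned)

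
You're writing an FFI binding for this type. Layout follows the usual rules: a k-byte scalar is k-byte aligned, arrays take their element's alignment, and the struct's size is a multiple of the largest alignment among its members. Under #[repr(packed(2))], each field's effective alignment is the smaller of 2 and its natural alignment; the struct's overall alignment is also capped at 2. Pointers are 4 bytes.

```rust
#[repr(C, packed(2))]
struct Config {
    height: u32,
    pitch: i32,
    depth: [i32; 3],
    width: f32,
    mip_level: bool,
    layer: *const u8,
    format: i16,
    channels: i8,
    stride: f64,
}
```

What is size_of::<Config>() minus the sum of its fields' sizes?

height at 0 (size 4, align 2) → ends 4
pitch at 4 (size 4, align 2) → ends 8
depth at 8 (size 12, align 2) → ends 20
width at 20 (size 4, align 2) → ends 24
mip_level at 24 (size 1, align 1) → ends 25
pad 1 to align 2 for layer
layer at 26 (size 4, align 2) → ends 30
format at 30 (size 2, align 2) → ends 32
channels at 32 (size 1, align 1) → ends 33
pad 1 to align 2 for stride
stride at 34 (size 8, align 2) → ends 42
total 42 bytes, alignment 2
data bytes 40, size 42 → padding 2

2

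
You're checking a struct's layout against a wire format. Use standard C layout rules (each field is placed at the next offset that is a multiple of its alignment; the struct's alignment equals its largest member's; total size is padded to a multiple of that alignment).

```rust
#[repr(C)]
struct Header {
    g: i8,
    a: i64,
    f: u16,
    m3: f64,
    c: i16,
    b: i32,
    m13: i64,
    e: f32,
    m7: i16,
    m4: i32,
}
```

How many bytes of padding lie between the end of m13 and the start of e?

0

0..1  g  (1B, 1-aligned)
1..8  -- padding (7B)
8..16  a  (8B, 8-aligned)
16..18  f  (2B, 2-aligned)
18..24  -- padding (6B)
24..32  m3  (8B, 8-aligned)
32..34  c  (2B, 2-aligned)
34..36  -- padding (2B)
36..40  b  (4B, 4-aligned)
40..48  m13  (8B, 8-aligned)
48..52  e  (4B, 4-aligned)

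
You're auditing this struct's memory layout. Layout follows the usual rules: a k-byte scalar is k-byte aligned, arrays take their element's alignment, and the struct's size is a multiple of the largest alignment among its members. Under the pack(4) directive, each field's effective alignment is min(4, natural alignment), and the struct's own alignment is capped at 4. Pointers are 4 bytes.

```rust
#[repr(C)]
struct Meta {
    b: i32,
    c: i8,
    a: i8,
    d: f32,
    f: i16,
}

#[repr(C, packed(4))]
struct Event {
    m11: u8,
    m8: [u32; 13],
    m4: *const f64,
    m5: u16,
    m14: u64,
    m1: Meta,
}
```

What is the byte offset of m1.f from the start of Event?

Meta: 0..4  b  (4B, 4-aligned); 4..5  c  (1B, 1-aligned); 5..6  a  (1B, 1-aligned); 6..8  -- padding (2B); 8..12  d  (4B, 4-aligned); 12..14  f  (2B, 2-aligned); 14..16  -- tail padding (2B); sizeof = 16, alignof = 4
0..1  m11  (1B, 1-aligned)
1..4  -- padding (3B)
4..56  m8  (52B, 4-aligned)
56..60  m4  (4B, 4-aligned)
60..62  m5  (2B, 2-aligned)
62..64  -- padding (2B)
64..72  m14  (8B, 4-aligned)
72..88  m1  (16B, 4-aligned)
within Meta: f at 12
72 + 12 = 84

84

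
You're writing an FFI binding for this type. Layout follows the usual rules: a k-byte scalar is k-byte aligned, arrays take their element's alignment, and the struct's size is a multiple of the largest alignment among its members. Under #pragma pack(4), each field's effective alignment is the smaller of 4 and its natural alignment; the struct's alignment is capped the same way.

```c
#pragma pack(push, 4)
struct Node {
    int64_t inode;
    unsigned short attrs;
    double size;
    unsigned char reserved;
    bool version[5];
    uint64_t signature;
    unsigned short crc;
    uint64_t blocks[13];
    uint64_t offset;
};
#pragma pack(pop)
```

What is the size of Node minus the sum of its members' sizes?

0..8  inode  (8B, 4-aligned)
8..10  attrs  (2B, 2-aligned)
10..12  -- padding (2B)
12..20  size  (8B, 4-aligned)
20..21  reserved  (1B, 1-aligned)
21..26  version  (5B, 1-aligned)
26..28  -- padding (2B)
28..36  signature  (8B, 4-aligned)
36..38  crc  (2B, 2-aligned)
38..40  -- padding (2B)
40..144  blocks  (104B, 4-aligned)
144..152  offset  (8B, 4-aligned)
sizeof = 152, alignof = 4
data bytes 146, size 152 → padding 6

6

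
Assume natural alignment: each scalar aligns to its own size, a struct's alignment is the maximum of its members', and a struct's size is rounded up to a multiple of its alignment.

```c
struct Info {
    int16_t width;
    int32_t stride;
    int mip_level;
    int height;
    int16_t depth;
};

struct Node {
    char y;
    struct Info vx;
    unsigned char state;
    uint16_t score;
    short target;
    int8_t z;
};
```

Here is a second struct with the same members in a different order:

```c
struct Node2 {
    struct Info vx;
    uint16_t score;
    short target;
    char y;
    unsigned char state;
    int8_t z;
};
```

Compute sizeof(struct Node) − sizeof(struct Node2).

Info: 0..2  width  (2B, 2-aligned); 2..4  -- padding (2B); 4..8  stride  (4B, 4-aligned); 8..12  mip_level  (4B, 4-aligned); 12..16  height  (4B, 4-aligned); 16..18  depth  (2B, 2-aligned); 18..20  -- tail padding (2B); sizeof = 20, alignof = 4
0..1  y  (1B, 1-aligned)
1..4  -- padding (3B)
4..24  vx  (20B, 4-aligned)
24..25  state  (1B, 1-aligned)
25..26  -- padding (1B)
26..28  score  (2B, 2-aligned)
28..30  target  (2B, 2-aligned)
30..31  z  (1B, 1-aligned)
31..32  -- tail padding (1B)
sizeof = 32, alignof = 4
— Node2 —
0..20  vx  (20B, 4-aligned)
20..22  score  (2B, 2-aligned)
22..24  target  (2B, 2-aligned)
24..25  y  (1B, 1-aligned)
25..26  state  (1B, 1-aligned)
26..27  z  (1B, 1-aligned)
27..28  -- tail padding (1B)
sizeof = 28, alignof = 4
32 − 28 = 4

4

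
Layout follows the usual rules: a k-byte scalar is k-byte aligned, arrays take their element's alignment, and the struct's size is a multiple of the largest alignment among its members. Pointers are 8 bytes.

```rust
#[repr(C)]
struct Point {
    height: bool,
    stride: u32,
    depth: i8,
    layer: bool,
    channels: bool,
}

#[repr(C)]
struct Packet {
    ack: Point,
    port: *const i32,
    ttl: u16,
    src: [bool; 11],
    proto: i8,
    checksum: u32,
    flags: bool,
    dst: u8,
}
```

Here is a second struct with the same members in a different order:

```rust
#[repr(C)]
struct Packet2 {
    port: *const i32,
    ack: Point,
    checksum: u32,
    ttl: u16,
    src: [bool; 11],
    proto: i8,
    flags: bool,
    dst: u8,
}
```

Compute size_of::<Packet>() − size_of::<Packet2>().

8

Point: @0: height [1B, align 1] → 1; +3 pad (align 4); @4: stride [4B, align 4] → 8; @8: depth [1B, align 1] → 9; @9: layer [1B, align 1] → 10; @10: channels [1B, align 1] → 11; +1 tail pad (align 4); size 12, align 4
@0: ack [12B, align 4] → 12
+4 pad (align 8)
@16: port [8B, align 8] → 24
@24: ttl [2B, align 2] → 26
@26: src [11B, align 1] → 37
@37: proto [1B, align 1] → 38
+2 pad (align 4)
@40: checksum [4B, align 4] → 44
@44: flags [1B, align 1] → 45
@45: dst [1B, align 1] → 46
+2 tail pad (align 8)
size 48, align 8
— Packet2 —
@0: port [8B, align 8] → 8
@8: ack [12B, align 4] → 20
@20: checksum [4B, align 4] → 24
@24: ttl [2B, align 2] → 26
@26: src [11B, align 1] → 37
@37: proto [1B, align 1] → 38
@38: flags [1B, align 1] → 39
@39: dst [1B, align 1] → 40
size 40, align 8
48 − 40 = 8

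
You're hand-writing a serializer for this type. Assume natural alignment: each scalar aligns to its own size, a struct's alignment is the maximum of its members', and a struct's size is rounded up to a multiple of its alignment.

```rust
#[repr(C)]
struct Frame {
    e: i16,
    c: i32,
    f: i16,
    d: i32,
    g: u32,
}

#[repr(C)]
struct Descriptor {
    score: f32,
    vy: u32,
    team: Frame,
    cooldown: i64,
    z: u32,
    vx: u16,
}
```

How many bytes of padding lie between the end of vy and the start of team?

Frame: e at 0 (size 2, align 2) → ends 2; pad 2 to align 4 for c; c at 4 (size 4, align 4) → ends 8; f at 8 (size 2, align 2) → ends 10; pad 2 to align 4 for d; d at 12 (size 4, align 4) → ends 16; g at 16 (size 4, align 4) → ends 20; total 20 bytes, alignment 4
score at 0 (size 4, align 4) → ends 4
vy at 4 (size 4, align 4) → ends 8
team at 8 (size 20, align 4) → ends 28

0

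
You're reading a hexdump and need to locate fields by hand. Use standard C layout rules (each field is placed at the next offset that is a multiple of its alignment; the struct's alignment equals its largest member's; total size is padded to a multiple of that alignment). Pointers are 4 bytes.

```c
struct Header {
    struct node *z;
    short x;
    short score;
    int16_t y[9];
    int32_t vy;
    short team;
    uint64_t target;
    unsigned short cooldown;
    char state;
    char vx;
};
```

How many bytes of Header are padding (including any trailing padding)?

12

0..4  z  (4B, 4-aligned)
4..6  x  (2B, 2-aligned)
6..8  score  (2B, 2-aligned)
8..26  y  (18B, 2-aligned)
26..28  -- padding (2B)
28..32  vy  (4B, 4-aligned)
32..34  team  (2B, 2-aligned)
34..40  -- padding (6B)
40..48  target  (8B, 8-aligned)
48..50  cooldown  (2B, 2-aligned)
50..51  state  (1B, 1-aligned)
51..52  vx  (1B, 1-aligned)
52..56  -- tail padding (4B)
sizeof = 56, alignof = 8
data bytes 44, size 56 → padding 12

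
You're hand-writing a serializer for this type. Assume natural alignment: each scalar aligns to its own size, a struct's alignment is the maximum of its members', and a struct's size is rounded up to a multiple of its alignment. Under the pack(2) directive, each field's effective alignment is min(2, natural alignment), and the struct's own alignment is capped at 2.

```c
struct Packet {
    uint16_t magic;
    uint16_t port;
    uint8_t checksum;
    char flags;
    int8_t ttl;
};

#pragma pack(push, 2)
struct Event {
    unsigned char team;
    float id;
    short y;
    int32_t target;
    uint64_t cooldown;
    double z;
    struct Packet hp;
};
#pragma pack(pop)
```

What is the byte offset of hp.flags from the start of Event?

33

Packet: @0: magic [2B, align 2] → 2; @2: port [2B, align 2] → 4; @4: checksum [1B, align 1] → 5; @5: flags [1B, align 1] → 6; @6: ttl [1B, align 1] → 7; +1 tail pad (align 2); size 8, align 2
@0: team [1B, align 1] → 1
+1 pad (align 2)
@2: id [4B, align 2] → 6
@6: y [2B, align 2] → 8
@8: target [4B, align 2] → 12
@12: cooldown [8B, align 2] → 20
@20: z [8B, align 2] → 28
@28: hp [8B, align 2] → 36
within Packet: flags at 5
28 + 5 = 33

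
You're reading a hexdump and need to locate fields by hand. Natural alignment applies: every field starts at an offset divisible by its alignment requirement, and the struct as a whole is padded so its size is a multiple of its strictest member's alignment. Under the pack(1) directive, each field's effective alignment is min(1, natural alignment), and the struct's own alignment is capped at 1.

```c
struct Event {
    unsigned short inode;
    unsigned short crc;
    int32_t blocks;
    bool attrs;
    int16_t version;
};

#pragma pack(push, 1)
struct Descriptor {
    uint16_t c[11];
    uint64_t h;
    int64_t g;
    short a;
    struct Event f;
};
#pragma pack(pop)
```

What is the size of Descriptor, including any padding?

Event: inode at 0 (size 2, align 2) → ends 2; crc at 2 (size 2, align 2) → ends 4; blocks at 4 (size 4, align 4) → ends 8; attrs at 8 (size 1, align 1) → ends 9; pad 1 to align 2 for version; version at 10 (size 2, align 2) → ends 12; total 12 bytes, alignment 4
c at 0 (size 22, align 1) → ends 22
h at 22 (size 8, align 1) → ends 30
g at 30 (size 8, align 1) → ends 38
a at 38 (size 2, align 1) → ends 40
f at 40 (size 12, align 1) → ends 52
total 52 bytes, alignment 1

52 bytes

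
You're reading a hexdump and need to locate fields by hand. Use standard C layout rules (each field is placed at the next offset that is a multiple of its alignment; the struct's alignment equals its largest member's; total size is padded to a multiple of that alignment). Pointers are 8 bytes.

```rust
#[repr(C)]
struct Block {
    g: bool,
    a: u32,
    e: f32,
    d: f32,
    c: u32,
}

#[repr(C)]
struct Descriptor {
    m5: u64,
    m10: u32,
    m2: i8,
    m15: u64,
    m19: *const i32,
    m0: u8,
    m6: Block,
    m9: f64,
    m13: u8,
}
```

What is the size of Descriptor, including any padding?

Block: 0..1  g  (1B, 1-aligned); 1..4  -- padding (3B); 4..8  a  (4B, 4-aligned); 8..12  e  (4B, 4-aligned); 12..16  d  (4B, 4-aligned); 16..20  c  (4B, 4-aligned); sizeof = 20, alignof = 4
0..8  m5  (8B, 8-aligned)
8..12  m10  (4B, 4-aligned)
12..13  m2  (1B, 1-aligned)
13..16  -- padding (3B)
16..24  m15  (8B, 8-aligned)
24..32  m19  (8B, 8-aligned)
32..33  m0  (1B, 1-aligned)
33..36  -- padding (3B)
36..56  m6  (20B, 4-aligned)
56..64  m9  (8B, 8-aligned)
64..65  m13  (1B, 1-aligned)
65..72  -- tail padding (7B)
sizeof = 72, alignof = 8

72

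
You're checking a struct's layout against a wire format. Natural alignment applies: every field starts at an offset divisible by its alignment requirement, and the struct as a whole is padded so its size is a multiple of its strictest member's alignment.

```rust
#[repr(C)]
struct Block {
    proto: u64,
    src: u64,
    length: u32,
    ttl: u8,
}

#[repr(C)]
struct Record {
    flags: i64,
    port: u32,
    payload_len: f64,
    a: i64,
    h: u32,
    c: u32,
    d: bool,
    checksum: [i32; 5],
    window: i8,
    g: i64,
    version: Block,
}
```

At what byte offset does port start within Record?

8

Block: @0: proto [8B, align 8] → 8; @8: src [8B, align 8] → 16; @16: length [4B, align 4] → 20; @20: ttl [1B, align 1] → 21; +3 tail pad (align 8); size 24, align 8
@0: flags [8B, align 8] → 8
@8: port [4B, align 4] → 12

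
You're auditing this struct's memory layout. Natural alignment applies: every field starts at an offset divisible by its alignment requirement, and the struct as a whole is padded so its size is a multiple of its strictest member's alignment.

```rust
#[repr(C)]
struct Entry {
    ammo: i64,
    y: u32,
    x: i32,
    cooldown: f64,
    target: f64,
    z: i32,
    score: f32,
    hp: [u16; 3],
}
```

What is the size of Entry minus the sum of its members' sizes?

2

0..8  ammo  (8B, 8-aligned)
8..12  y  (4B, 4-aligned)
12..16  x  (4B, 4-aligned)
16..24  cooldown  (8B, 8-aligned)
24..32  target  (8B, 8-aligned)
32..36  z  (4B, 4-aligned)
36..40  score  (4B, 4-aligned)
40..46  hp  (6B, 2-aligned)
46..48  -- tail padding (2B)
sizeof = 48, alignof = 8
data bytes 46, size 48 → padding 2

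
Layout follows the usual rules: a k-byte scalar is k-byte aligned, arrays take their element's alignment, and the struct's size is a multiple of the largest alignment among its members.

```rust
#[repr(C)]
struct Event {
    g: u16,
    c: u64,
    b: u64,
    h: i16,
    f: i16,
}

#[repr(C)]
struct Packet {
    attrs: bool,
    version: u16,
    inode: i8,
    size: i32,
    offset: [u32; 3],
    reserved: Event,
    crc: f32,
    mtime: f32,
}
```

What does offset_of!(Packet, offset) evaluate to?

12

Event: @0: g [2B, align 2] → 2; +6 pad (align 8); @8: c [8B, align 8] → 16; @16: b [8B, align 8] → 24; @24: h [2B, align 2] → 26; @26: f [2B, align 2] → 28; +4 tail pad (align 8); size 32, align 8
@0: attrs [1B, align 1] → 1
+1 pad (align 2)
@2: version [2B, align 2] → 4
@4: inode [1B, align 1] → 5
+3 pad (align 4)
@8: size [4B, align 4] → 12
@12: offset [12B, align 4] → 24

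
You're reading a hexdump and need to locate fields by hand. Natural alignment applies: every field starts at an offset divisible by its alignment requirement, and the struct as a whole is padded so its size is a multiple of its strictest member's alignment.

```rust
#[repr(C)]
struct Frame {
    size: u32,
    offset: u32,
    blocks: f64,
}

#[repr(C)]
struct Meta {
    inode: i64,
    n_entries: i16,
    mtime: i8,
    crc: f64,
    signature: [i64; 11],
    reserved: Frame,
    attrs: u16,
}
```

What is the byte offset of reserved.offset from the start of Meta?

Frame: @0: size [4B, align 4] → 4; @4: offset [4B, align 4] → 8; @8: blocks [8B, align 8] → 16; size 16, align 8
@0: inode [8B, align 8] → 8
@8: n_entries [2B, align 2] → 10
@10: mtime [1B, align 1] → 11
+5 pad (align 8)
@16: crc [8B, align 8] → 24
@24: signature [88B, align 8] → 112
@112: reserved [16B, align 8] → 128
within Frame: offset at 4
112 + 4 = 116

116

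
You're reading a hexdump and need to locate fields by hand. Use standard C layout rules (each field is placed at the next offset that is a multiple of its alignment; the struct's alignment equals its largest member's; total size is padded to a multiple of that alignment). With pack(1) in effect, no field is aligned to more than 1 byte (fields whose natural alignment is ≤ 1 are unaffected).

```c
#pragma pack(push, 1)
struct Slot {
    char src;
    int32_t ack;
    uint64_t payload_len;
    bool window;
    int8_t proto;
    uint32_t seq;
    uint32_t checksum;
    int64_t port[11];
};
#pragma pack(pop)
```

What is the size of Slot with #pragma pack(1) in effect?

111

0..1  src  (1B, 1-aligned)
1..5  ack  (4B, 1-aligned)
5..13  payload_len  (8B, 1-aligned)
13..14  window  (1B, 1-aligned)
14..15  proto  (1B, 1-aligned)
15..19  seq  (4B, 1-aligned)
19..23  checksum  (4B, 1-aligned)
23..111  port  (88B, 1-aligned)
sizeof = 111, alignof = 1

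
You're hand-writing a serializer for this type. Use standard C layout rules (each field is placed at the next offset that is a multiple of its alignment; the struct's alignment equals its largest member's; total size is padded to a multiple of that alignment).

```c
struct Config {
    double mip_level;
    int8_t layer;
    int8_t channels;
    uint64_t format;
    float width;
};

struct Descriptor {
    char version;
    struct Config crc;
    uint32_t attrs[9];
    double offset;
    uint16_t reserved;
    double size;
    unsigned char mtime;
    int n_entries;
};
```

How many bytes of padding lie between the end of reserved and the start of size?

6

Config: @0: mip_level [8B, align 8] → 8; @8: layer [1B, align 1] → 9; @9: channels [1B, align 1] → 10; +6 pad (align 8); @16: format [8B, align 8] → 24; @24: width [4B, align 4] → 28; +4 tail pad (align 8); size 32, align 8
@0: version [1B, align 1] → 1
+7 pad (align 8)
@8: crc [32B, align 8] → 40
@40: attrs [36B, align 4] → 76
+4 pad (align 8)
@80: offset [8B, align 8] → 88
@88: reserved [2B, align 2] → 90
+6 pad (align 8)
@96: size [8B, align 8] → 104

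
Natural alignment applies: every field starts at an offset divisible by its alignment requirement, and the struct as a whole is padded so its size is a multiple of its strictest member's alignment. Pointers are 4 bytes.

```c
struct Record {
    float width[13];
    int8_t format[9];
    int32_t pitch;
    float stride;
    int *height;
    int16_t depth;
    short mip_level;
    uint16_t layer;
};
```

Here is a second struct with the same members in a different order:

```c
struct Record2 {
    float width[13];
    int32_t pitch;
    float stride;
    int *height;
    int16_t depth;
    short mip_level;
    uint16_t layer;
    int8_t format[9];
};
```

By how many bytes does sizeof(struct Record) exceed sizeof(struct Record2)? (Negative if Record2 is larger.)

width at 0 (size 52, align 4) → ends 52
format at 52 (size 9, align 1) → ends 61
pad 3 to align 4 for pitch
pitch at 64 (size 4, align 4) → ends 68
stride at 68 (size 4, align 4) → ends 72
height at 72 (size 4, align 4) → ends 76
depth at 76 (size 2, align 2) → ends 78
mip_level at 78 (size 2, align 2) → ends 80
layer at 80 (size 2, align 2) → ends 82
tail pad 2 to reach multiple of 4
total 84 bytes, alignment 4
— Record2 —
width at 0 (size 52, align 4) → ends 52
pitch at 52 (size 4, align 4) → ends 56
stride at 56 (size 4, align 4) → ends 60
height at 60 (size 4, align 4) → ends 64
depth at 64 (size 2, align 2) → ends 66
mip_level at 66 (size 2, align 2) → ends 68
layer at 68 (size 2, align 2) → ends 70
format at 70 (size 9, align 1) → ends 79
tail pad 1 to reach multiple of 4
total 80 bytes, alignment 4
84 − 80 = 4

4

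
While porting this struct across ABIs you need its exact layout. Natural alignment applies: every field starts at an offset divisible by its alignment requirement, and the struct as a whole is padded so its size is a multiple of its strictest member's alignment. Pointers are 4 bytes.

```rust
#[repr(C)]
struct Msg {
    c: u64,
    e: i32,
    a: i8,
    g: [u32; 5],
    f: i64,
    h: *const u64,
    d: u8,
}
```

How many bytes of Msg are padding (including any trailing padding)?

@0: c [8B, align 8] → 8
@8: e [4B, align 4] → 12
@12: a [1B, align 1] → 13
+3 pad (align 4)
@16: g [20B, align 4] → 36
+4 pad (align 8)
@40: f [8B, align 8] → 48
@48: h [4B, align 4] → 52
@52: d [1B, align 1] → 53
+3 tail pad (align 8)
size 56, align 8
data bytes 46, size 56 → padding 10

10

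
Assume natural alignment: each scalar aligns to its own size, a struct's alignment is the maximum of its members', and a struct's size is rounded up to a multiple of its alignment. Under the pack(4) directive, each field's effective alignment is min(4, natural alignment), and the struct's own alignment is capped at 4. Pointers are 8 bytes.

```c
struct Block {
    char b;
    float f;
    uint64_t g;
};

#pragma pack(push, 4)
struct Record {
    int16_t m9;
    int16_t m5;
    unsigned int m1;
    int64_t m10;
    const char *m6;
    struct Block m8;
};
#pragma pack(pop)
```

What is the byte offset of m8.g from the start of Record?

Block: 0..1  b  (1B, 1-aligned); 1..4  -- padding (3B); 4..8  f  (4B, 4-aligned); 8..16  g  (8B, 8-aligned); sizeof = 16, alignof = 8
0..2  m9  (2B, 2-aligned)
2..4  m5  (2B, 2-aligned)
4..8  m1  (4B, 4-aligned)
8..16  m10  (8B, 4-aligned)
16..24  m6  (8B, 4-aligned)
24..40  m8  (16B, 4-aligned)
within Block: g at 8
24 + 8 = 32

32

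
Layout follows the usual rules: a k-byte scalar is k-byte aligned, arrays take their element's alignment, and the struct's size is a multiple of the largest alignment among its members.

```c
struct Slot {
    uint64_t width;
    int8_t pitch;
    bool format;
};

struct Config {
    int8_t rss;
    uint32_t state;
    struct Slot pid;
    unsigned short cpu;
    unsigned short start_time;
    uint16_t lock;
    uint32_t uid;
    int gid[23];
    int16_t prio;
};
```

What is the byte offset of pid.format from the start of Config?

17

Slot: 0..8  width  (8B, 8-aligned); 8..9  pitch  (1B, 1-aligned); 9..10  format  (1B, 1-aligned); 10..16  -- tail padding (6B); sizeof = 16, alignof = 8
0..1  rss  (1B, 1-aligned)
1..4  -- padding (3B)
4..8  state  (4B, 4-aligned)
8..24  pid  (16B, 8-aligned)
within Slot: format at 9
8 + 9 = 17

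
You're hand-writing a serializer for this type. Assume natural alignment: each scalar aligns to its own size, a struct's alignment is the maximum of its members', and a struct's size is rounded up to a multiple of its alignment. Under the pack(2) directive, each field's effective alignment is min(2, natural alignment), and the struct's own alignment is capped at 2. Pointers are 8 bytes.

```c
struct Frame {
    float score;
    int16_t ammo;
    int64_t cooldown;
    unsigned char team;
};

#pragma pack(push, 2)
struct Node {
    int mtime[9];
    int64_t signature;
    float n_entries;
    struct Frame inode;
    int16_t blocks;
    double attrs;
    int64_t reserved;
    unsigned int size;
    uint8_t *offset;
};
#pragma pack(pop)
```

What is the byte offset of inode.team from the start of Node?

Frame: 0..4  score  (4B, 4-aligned); 4..6  ammo  (2B, 2-aligned); 6..8  -- padding (2B); 8..16  cooldown  (8B, 8-aligned); 16..17  team  (1B, 1-aligned); 17..24  -- tail padding (7B); sizeof = 24, alignof = 8
0..36  mtime  (36B, 2-aligned)
36..44  signature  (8B, 2-aligned)
44..48  n_entries  (4B, 2-aligned)
48..72  inode  (24B, 2-aligned)
within Frame: team at 16
48 + 16 = 64

64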